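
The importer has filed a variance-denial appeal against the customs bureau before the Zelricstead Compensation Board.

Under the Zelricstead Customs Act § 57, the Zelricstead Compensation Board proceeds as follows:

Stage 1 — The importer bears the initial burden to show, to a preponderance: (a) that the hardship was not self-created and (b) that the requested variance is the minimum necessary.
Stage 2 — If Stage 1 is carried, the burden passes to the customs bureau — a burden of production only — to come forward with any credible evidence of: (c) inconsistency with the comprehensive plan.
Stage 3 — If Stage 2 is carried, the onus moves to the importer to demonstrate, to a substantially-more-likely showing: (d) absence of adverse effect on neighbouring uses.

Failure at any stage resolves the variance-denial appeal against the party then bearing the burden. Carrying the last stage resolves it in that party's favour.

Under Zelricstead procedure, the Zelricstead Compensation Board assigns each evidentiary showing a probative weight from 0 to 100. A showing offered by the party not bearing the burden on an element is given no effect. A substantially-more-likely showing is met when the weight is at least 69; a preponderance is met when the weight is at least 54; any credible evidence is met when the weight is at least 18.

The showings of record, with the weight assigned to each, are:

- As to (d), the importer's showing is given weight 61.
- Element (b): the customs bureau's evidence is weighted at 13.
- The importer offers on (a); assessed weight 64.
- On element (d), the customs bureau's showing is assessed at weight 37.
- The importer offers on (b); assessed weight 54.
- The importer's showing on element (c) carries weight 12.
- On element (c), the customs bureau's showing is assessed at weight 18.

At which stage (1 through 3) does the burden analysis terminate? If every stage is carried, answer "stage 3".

At Stage 1 the importer must meet a preponderance (weight is at least 54): on (a) the weight is 64, ≥ 54, so (a) meets the standard; on (b) the weight is 54 (the customs bureau's 13 is given no effect), ≥ 54, so (b) meets the standard.
  All elements met. The burden passes to the customs bureau.
At Stage 2 the customs bureau must meet any credible evidence (weight is at least 18): on (c) the weight is 18 (the importer's 12 is given no effect), ≥ 18, so (c) meets the standard.
  The customs bureau carries Stage 2; the importer now bears the burden.
At Stage 3 the importer must meet a substantially-more-likely showing (weight is at least 69): on (d) the weight is 61 (the customs bureau's 37 is given no effect), which does not reach 69, so (d) does not meet the standard.
  Stage 3 not carried; the importer fails its burden.
The analysis ends at Stage 3; the customs bureau prevails.

stage 3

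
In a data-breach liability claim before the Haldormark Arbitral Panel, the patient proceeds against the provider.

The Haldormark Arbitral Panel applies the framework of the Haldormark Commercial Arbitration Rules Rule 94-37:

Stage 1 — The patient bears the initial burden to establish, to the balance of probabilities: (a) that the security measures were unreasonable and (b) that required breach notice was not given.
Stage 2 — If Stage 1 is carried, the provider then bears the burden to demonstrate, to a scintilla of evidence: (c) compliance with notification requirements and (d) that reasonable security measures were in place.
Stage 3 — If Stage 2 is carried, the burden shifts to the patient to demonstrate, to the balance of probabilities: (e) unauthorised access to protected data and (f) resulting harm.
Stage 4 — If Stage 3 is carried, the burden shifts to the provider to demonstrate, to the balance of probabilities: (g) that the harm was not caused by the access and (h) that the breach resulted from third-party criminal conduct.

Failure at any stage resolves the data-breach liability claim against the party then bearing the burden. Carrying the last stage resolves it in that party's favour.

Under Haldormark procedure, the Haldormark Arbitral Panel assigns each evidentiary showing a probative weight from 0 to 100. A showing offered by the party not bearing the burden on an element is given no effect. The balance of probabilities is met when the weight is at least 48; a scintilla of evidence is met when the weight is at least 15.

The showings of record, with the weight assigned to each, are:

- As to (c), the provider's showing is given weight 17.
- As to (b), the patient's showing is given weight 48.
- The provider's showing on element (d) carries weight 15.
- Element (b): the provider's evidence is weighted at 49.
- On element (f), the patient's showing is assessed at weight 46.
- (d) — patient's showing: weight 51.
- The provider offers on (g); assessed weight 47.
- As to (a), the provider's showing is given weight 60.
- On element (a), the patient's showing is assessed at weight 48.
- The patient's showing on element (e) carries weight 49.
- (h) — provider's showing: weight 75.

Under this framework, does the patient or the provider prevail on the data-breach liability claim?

provider

Stage 1 — burden on patient; standard: the balance of probabilities (weight is at least 48).
    (a): 48 (provider's 60 disregarded) ≥ 48 [met]
    (b): 48 (provider's 49 disregarded) ≥ 48 [met]
  The patient carries Stage 1; the provider now bears the burden.
Stage 2 — burden on provider; standard: a scintilla of evidence (weight is at least 15).
    (c): 17 ≥ 15 [met]
    (d): 15 (patient's 51 disregarded) ≥ 15 [met]
  Stage 2 carried; the burden shifts to the patient.
Stage 3 — burden on patient; standard: the balance of probabilities (weight is at least 48).
    (e): 49 ≥ 48 [met]
    (f): 46 < 48 [not met]
  Stage 3 not carried; the patient fails its burden.
The provider prevails.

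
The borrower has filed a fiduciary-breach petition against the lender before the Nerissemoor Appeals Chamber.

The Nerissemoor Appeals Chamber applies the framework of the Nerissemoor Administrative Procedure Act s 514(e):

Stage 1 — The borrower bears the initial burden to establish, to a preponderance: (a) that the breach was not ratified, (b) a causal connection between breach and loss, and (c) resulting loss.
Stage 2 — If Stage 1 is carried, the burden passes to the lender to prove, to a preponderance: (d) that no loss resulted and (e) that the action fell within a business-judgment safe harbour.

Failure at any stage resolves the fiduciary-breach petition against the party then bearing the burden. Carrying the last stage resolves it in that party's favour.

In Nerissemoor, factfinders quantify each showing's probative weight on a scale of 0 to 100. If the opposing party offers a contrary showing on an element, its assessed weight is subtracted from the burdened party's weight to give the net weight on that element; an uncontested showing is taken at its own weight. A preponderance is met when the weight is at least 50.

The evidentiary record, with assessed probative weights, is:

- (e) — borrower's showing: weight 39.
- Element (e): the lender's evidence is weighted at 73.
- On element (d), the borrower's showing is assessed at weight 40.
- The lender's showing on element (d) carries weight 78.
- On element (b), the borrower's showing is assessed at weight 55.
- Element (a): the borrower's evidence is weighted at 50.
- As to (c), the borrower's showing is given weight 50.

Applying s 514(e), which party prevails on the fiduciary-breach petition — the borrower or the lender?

Stage 1 — burden on borrower; standard: a preponderance (weight is at least 50).
    (a): 50 ≥ 50 [met]
    (b): 55 ≥ 50 [met]
    (c): 50 ≥ 50 [met]
  Stage 1 is satisfied; the onus moves to the lender.
Stage 2 — burden on lender; standard: a preponderance (weight is at least 50).
    (d): 78 − 40 = 38 < 50 [not met]
    (e): 73 − 39 = 34 < 50 [not met]
  Stage 2 not carried; the lender fails its burden.
So the borrower prevails.

borrower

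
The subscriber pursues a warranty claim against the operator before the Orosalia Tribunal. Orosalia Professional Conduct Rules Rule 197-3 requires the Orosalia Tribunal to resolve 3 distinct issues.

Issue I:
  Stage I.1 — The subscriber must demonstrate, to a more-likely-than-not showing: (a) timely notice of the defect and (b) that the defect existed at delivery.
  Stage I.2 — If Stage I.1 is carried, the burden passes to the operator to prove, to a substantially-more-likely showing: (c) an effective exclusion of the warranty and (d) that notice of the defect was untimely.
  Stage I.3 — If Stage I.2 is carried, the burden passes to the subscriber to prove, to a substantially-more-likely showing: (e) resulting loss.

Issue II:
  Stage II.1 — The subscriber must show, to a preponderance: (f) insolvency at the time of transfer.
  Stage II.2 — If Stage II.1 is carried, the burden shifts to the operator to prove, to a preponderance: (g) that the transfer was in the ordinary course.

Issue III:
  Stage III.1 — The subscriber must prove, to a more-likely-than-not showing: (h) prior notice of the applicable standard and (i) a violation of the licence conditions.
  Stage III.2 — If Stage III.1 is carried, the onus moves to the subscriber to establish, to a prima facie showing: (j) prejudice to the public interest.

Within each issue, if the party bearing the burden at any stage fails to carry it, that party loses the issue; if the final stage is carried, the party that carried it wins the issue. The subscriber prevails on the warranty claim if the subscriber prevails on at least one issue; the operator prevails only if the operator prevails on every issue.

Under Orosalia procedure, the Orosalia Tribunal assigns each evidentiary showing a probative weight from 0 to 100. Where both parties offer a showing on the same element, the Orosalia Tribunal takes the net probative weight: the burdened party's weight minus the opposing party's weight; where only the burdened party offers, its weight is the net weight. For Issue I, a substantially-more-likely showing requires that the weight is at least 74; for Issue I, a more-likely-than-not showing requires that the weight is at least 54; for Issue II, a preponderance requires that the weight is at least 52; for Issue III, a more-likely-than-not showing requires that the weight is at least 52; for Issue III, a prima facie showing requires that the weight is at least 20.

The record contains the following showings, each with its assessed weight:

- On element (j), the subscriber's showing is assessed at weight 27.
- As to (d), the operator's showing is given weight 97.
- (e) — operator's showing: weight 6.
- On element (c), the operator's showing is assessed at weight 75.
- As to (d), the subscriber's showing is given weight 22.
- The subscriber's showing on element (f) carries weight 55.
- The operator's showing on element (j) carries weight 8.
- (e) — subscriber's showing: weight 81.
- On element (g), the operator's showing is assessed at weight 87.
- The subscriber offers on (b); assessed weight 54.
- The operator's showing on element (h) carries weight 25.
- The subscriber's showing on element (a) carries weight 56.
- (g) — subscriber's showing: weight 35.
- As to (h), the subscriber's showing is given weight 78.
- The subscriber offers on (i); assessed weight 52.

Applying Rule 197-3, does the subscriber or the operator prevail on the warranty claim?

— Issue I —
At Stage I.1 the subscriber must meet a more-likely-than-not showing (weight is at least 54): on (a) the weight is 56, ≥ 54, so (a) meets the standard; on (b) the weight is 54, which does reach 54, so (b) meets the standard.
  The subscriber carries Stage I.1; the operator now bears the burden.
At Stage I.2 the operator must meet a substantially-more-likely showing (weight is at least 74): on (c) the weight is 75, which does reach 74, so (c) meets the standard; on (d) the weight is 97 less the opposing 22 gives net 75, ≥ 74, so (d) meets the standard.
  All elements met. The burden passes to the subscriber.
At Stage I.3 the subscriber must meet a substantially-more-likely showing (weight is at least 74): on (e) the weight is 81 less the opposing 6 gives net 75, which does reach 74, so (e) meets the standard.
  The subscriber carries the last stage.
All stages carried — the subscriber prevails on this issue.
— Issue II —
Stage II.1 (subscriber, a preponderance, weight is at least 52): (f) 55 ≥ 52 — meets.
  Stage II.1 is satisfied; the onus moves to the operator.
Stage II.2 (operator, a preponderance, weight is at least 52): (g) net 87−35=52 ≥ 52 — meets.
  The operator carries the last stage.
All stages carried — the operator prevails on this issue.
— Issue III —
Stage III.1 — burden on subscriber; standard: a more-likely-than-not showing (weight is at least 52).
    (h): 78 − 25 = 53 ≥ 52 [met]
    (i): 52 ≥ 52 [met]
  Stage III.1 is satisfied; the subscriber continues to bear the burden.
Stage III.2 — burden on subscriber; standard: a prima facie showing (weight is at least 20).
    (j): 27 − 8 = 19 < 20 [not met]
  Stage III.2 not carried; the subscriber fails its burden.
The operator prevails on this issue.
Per-issue: Issue I → subscriber; Issue II → operator; Issue III → operator. The subscriber must prevail on at least one issue; overall, the subscriber prevails.

subscriber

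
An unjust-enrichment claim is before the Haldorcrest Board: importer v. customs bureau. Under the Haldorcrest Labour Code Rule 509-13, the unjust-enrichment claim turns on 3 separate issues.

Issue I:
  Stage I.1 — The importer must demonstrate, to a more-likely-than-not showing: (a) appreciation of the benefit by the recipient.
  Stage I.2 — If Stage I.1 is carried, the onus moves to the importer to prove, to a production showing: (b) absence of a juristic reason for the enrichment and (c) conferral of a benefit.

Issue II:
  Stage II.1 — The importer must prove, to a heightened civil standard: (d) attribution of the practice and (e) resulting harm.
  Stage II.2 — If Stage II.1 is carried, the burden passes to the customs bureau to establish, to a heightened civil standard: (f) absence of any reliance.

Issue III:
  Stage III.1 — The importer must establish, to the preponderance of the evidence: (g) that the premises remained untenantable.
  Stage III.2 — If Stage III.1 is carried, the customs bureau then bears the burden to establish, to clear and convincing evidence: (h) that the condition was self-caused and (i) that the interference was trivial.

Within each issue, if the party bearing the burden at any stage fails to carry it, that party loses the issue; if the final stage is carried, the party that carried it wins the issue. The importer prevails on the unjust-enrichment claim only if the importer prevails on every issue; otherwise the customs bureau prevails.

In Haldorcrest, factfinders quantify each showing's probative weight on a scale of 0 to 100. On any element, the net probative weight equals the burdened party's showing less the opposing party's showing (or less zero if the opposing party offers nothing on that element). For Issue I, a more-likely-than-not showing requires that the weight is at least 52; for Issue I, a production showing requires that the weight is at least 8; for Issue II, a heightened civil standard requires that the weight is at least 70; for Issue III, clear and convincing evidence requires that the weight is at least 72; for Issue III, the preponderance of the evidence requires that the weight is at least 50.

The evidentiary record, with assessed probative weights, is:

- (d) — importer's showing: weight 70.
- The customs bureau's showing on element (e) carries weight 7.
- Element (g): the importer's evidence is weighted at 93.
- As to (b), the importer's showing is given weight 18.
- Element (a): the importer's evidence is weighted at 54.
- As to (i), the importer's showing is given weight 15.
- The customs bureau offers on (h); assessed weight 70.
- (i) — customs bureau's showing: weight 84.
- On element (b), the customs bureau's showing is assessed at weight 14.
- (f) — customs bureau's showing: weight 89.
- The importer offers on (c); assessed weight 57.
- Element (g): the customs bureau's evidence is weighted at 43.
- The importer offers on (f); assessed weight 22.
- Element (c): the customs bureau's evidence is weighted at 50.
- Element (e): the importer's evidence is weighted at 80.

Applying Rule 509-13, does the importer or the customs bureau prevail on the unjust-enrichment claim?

customs bureau

— Issue I —
Stage I.1 (importer, a more-likely-than-not showing, weight is at least 52): (a) 54 ≥ 52 — meets.
  Stage I.1 carried; the burden remains with the importer.
Stage I.2 (importer, a production showing, weight is at least 8): (b) net 18−14=4 < 8 — fails; (c) net 57−50=7 < 8 — fails.
  The importer does not carry Stage I.2.
The customs bureau prevails on this issue.
— Issue II —
At Stage II.1 the importer must meet a heightened civil standard (weight is at least 70): on (d) the weight is 70, ≥ 70, so (d) meets the standard; on (e) the weight is 80 less the opposing 7 gives net 73, which does reach 70, so (e) meets the standard.
  All elements met. The burden passes to the customs bureau.
At Stage II.2 the customs bureau must meet a heightened civil standard (weight is at least 70): on (f) the weight is 89 less the opposing 22 gives net 67, which does not reach 70, so (f) does not meet the standard.
  Not every element is met, so the customs bureau fails to carry Stage II.2.
So the importer prevails on this issue.
— Issue III —
Stage III.1 — burden on importer; standard: the preponderance of the evidence (weight is at least 50).
    (g): 93 − 43 = 50 ≥ 50 [met]
  Stage III.1 is satisfied; the onus moves to the customs bureau.
Stage III.2 — burden on customs bureau; standard: clear and convincing evidence (weight is at least 72).
    (h): 70 < 72 [not met]
    (i): 84 − 15 = 69 < 72 [not met]
  Stage III.2 not carried; the customs bureau fails its burden.
The analysis ends at Stage III.2; the importer prevails on this issue.
Per-issue: Issue I → customs bureau; Issue II → importer; Issue III → importer. The importer must prevail on every issue; overall, the customs bureau prevails.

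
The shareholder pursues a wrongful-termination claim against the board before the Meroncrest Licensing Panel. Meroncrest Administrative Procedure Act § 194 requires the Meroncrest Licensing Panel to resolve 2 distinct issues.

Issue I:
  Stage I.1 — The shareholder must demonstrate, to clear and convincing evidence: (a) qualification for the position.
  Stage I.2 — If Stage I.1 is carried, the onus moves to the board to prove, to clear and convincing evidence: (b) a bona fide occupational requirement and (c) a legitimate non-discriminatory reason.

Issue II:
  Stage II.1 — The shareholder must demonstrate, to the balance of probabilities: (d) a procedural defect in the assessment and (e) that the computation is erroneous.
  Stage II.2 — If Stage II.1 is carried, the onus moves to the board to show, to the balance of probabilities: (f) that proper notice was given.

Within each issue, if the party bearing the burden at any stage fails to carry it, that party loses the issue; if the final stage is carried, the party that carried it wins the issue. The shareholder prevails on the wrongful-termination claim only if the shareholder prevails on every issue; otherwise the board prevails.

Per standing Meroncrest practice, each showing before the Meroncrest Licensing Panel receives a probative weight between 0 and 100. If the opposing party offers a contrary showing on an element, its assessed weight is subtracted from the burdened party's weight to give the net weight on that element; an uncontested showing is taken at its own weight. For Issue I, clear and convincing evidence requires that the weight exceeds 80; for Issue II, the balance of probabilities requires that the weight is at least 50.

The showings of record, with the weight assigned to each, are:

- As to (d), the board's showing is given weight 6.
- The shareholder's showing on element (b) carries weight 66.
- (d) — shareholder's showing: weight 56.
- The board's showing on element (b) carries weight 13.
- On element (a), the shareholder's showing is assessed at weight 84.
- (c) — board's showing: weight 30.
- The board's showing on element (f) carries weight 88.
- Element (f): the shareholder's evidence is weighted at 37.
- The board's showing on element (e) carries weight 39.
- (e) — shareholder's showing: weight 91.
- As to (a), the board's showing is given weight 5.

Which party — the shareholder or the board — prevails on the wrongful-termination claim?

board

— Issue I —
Stage I.1 — burden on shareholder; standard: clear and convincing evidence (weight exceeds 80).
    (a): 84 − 5 = 79 ≤ 80 [not met]
  Stage I.1 not carried; the shareholder fails its burden.
So the board prevails on this issue.
— Issue II —
Stage II.1 — burden on shareholder; standard: the balance of probabilities (weight is at least 50).
    (d): 56 − 6 = 50 ≥ 50 [met]
    (e): 91 − 39 = 52 ≥ 50 [met]
  Stage II.1 carried; the burden shifts to the board.
Stage II.2 — burden on board; standard: the balance of probabilities (weight is at least 50).
    (f): 88 − 37 = 51 ≥ 50 [met]
  All elements met at the final stage.
Every stage carried; the board prevails on this issue.
Per-issue: Issue I → board; Issue II → board. The shareholder must prevail on every issue; overall, the board prevails.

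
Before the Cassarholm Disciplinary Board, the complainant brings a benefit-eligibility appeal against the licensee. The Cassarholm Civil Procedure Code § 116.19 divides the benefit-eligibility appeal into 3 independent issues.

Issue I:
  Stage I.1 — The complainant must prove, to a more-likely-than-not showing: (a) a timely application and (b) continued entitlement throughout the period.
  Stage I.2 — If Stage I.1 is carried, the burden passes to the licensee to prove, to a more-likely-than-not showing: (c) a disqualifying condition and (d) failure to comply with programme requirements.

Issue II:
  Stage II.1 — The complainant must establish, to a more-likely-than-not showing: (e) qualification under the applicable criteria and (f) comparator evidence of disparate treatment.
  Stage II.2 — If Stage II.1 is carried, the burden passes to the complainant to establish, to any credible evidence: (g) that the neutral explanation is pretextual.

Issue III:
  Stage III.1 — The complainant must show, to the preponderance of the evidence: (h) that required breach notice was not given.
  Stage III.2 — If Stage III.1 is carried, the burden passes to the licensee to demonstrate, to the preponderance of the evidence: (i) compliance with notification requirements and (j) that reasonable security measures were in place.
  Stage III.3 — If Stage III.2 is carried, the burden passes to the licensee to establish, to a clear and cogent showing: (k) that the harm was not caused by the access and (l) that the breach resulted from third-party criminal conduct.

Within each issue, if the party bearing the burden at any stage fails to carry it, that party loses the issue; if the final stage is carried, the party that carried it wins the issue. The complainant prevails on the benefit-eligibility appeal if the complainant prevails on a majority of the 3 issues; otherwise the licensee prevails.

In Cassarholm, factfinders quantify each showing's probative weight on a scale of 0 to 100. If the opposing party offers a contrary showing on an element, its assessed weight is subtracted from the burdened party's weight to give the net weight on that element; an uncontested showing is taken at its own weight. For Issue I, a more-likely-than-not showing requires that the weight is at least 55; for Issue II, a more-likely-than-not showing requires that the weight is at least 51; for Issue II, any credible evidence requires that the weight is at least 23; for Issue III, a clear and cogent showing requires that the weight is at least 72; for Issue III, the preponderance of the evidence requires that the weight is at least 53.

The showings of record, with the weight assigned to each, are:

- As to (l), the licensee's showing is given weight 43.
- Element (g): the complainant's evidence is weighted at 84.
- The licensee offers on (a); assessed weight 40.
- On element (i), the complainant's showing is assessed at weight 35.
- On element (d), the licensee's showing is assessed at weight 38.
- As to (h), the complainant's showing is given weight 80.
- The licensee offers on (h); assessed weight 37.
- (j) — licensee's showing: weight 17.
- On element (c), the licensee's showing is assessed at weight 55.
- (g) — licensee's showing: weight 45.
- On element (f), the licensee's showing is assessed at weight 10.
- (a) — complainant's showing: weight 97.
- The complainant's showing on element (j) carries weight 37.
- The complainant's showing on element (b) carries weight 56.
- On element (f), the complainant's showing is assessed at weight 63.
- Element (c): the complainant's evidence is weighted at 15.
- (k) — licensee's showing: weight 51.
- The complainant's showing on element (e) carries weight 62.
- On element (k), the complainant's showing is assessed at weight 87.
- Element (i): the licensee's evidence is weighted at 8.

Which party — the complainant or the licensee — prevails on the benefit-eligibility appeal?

complainant

— Issue I —
At Stage I.1 the complainant must meet a more-likely-than-not showing (weight is at least 55): on (a) the weight is 97 less the opposing 40 gives net 57, which does reach 55, so (a) meets the standard; on (b) the weight is 56, which does reach 55, so (b) meets the standard.
  Stage I.1 carried; the burden shifts to the licensee.
At Stage I.2 the licensee must meet a more-likely-than-not showing (weight is at least 55): on (c) the weight is 55 less the opposing 15 gives net 40, < 55, so (c) does not meet the standard; on (d) the weight is 38, which does not reach 55, so (d) does not meet the standard.
  Not every element is met, so the licensee fails to carry Stage I.2.
The analysis ends at Stage I.2; the complainant prevails on this issue.
— Issue II —
Stage II.1 — burden on complainant; standard: a more-likely-than-not showing (weight is at least 51).
    (e): 62 ≥ 51 [met]
    (f): 63 − 10 = 53 ≥ 51 [met]
  Stage II.1 is satisfied; the complainant continues to bear the burden.
Stage II.2 — burden on complainant; standard: any credible evidence (weight is at least 23).
    (g): 84 − 45 = 39 ≥ 23 [met]
  The complainant carries the last stage.
With every stage satisfied, the complainant prevails on this issue.
— Issue III —
Stage III.1 — burden on complainant; standard: the preponderance of the evidence (weight is at least 53).
    (h): 80 − 37 = 43 < 53 [not met]
  Stage III.1 not carried; the complainant fails its burden.
The licensee prevails on this issue.
Per-issue: Issue I → complainant; Issue II → complainant; Issue III → licensee. The complainant must prevail on a majority of issues; overall, the complainant prevails.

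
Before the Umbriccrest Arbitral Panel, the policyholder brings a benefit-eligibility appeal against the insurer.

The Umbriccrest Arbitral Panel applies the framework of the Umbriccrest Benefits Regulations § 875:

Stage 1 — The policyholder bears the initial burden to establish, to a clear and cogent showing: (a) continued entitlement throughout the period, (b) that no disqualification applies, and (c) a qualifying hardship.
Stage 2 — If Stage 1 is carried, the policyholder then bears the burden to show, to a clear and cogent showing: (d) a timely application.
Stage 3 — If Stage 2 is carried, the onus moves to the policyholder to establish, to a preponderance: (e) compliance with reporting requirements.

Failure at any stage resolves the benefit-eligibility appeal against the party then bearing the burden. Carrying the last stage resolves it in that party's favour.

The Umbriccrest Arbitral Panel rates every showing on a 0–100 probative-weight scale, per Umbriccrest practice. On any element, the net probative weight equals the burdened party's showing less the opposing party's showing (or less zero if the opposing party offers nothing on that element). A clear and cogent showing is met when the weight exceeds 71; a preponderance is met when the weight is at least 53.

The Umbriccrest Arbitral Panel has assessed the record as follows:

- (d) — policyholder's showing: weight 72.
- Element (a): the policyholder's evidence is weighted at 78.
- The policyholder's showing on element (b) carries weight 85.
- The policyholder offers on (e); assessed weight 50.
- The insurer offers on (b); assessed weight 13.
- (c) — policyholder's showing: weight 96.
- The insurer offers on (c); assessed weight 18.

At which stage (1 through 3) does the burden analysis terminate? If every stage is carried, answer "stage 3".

Stage 1 — burden on policyholder; standard: a clear and cogent showing (weight exceeds 71).
    (a): 78 > 71 [met]
    (b): 85 − 13 = 72 > 71 [met]
    (c): 96 − 18 = 78 > 71 [met]
  Stage 1 is satisfied; the policyholder continues to bear the burden.
Stage 2 — burden on policyholder; standard: a clear and cogent showing (weight exceeds 71).
    (d): 72 > 71 [met]
  All elements met. The policyholder retains the burden for Stage 3.
Stage 3 — burden on policyholder; standard: a preponderance (weight is at least 53).
    (e): 50 < 53 [not met]
  Stage 3 not carried; the policyholder fails its burden.
The insurer prevails.

stage 3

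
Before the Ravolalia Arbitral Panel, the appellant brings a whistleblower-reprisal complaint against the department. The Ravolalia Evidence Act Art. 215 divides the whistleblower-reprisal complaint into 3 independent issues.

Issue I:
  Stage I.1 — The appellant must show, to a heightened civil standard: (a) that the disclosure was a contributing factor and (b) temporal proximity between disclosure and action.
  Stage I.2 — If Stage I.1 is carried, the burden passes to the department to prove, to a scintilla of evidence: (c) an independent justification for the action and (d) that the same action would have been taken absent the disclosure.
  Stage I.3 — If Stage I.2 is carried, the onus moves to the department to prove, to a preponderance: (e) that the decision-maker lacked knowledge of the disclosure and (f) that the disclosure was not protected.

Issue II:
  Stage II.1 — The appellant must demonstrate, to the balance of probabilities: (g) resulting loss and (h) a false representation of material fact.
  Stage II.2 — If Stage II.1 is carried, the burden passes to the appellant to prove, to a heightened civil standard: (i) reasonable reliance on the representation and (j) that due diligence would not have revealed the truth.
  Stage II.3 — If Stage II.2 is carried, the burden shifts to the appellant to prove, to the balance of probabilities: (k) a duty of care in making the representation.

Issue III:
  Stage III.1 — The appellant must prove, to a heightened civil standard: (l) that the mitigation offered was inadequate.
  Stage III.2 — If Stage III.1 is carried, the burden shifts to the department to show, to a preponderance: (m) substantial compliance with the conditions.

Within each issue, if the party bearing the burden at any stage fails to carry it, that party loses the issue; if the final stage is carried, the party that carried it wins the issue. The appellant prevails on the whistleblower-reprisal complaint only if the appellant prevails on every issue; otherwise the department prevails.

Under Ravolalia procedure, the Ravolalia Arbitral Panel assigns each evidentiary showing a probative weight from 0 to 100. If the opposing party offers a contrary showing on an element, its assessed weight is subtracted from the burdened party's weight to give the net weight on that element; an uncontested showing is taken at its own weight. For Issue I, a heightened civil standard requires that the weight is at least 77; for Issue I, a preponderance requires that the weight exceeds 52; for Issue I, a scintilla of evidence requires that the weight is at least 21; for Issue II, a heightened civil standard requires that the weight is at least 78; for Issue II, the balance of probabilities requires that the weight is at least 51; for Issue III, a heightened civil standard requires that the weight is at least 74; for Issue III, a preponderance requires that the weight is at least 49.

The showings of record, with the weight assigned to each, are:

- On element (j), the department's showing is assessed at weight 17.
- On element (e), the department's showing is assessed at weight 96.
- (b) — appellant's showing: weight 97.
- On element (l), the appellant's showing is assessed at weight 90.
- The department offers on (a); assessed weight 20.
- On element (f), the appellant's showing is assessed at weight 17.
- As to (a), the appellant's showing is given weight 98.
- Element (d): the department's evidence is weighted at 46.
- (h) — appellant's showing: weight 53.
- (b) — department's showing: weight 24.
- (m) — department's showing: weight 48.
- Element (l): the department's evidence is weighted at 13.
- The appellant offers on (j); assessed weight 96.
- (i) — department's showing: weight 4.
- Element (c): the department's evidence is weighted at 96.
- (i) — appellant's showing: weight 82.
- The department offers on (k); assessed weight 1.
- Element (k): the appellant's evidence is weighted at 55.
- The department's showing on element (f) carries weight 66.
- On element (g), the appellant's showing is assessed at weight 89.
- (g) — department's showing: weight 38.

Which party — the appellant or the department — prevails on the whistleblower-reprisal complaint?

— Issue I —
Stage I.1 (appellant, a heightened civil standard, weight is at least 77): (a) net 98−20=78 ≥ 77 — meets; (b) net 97−24=73 < 77 — fails.
  Not every element is met, so the appellant fails to carry Stage I.1.
The analysis ends at Stage I.1; the department prevails on this issue.
— Issue II —
Stage II.1 — burden on appellant; standard: the balance of probabilities (weight is at least 51).
    (g): 89 − 38 = 51 ≥ 51 [met]
    (h): 53 ≥ 51 [met]
  All elements met. The appellant retains the burden for Stage II.2.
Stage II.2 — burden on appellant; standard: a heightened civil standard (weight is at least 78).
    (i): 82 − 4 = 78 ≥ 78 [met]
    (j): 96 − 17 = 79 ≥ 78 [met]
  All elements met. The appellant retains the burden for Stage II.3.
Stage II.3 — burden on appellant; standard: the balance of probabilities (weight is at least 51).
    (k): 55 − 1 = 54 ≥ 51 [met]
  The appellant carries the last stage.
Every stage carried; the appellant prevails on this issue.
— Issue III —
Stage III.1 (appellant, a heightened civil standard, weight is at least 74): (l) net 90−13=77 ≥ 74 — meets.
  All elements met. The burden passes to the department.
Stage III.2 (department, a preponderance, weight is at least 49): (m) 48 < 49 — fails.
  Stage III.2 not carried; the department fails its burden.
So the appellant prevails on this issue.
Per-issue: Issue I → department; Issue II → appellant; Issue III → appellant. The appellant must prevail on every issue; overall, the department prevails.

department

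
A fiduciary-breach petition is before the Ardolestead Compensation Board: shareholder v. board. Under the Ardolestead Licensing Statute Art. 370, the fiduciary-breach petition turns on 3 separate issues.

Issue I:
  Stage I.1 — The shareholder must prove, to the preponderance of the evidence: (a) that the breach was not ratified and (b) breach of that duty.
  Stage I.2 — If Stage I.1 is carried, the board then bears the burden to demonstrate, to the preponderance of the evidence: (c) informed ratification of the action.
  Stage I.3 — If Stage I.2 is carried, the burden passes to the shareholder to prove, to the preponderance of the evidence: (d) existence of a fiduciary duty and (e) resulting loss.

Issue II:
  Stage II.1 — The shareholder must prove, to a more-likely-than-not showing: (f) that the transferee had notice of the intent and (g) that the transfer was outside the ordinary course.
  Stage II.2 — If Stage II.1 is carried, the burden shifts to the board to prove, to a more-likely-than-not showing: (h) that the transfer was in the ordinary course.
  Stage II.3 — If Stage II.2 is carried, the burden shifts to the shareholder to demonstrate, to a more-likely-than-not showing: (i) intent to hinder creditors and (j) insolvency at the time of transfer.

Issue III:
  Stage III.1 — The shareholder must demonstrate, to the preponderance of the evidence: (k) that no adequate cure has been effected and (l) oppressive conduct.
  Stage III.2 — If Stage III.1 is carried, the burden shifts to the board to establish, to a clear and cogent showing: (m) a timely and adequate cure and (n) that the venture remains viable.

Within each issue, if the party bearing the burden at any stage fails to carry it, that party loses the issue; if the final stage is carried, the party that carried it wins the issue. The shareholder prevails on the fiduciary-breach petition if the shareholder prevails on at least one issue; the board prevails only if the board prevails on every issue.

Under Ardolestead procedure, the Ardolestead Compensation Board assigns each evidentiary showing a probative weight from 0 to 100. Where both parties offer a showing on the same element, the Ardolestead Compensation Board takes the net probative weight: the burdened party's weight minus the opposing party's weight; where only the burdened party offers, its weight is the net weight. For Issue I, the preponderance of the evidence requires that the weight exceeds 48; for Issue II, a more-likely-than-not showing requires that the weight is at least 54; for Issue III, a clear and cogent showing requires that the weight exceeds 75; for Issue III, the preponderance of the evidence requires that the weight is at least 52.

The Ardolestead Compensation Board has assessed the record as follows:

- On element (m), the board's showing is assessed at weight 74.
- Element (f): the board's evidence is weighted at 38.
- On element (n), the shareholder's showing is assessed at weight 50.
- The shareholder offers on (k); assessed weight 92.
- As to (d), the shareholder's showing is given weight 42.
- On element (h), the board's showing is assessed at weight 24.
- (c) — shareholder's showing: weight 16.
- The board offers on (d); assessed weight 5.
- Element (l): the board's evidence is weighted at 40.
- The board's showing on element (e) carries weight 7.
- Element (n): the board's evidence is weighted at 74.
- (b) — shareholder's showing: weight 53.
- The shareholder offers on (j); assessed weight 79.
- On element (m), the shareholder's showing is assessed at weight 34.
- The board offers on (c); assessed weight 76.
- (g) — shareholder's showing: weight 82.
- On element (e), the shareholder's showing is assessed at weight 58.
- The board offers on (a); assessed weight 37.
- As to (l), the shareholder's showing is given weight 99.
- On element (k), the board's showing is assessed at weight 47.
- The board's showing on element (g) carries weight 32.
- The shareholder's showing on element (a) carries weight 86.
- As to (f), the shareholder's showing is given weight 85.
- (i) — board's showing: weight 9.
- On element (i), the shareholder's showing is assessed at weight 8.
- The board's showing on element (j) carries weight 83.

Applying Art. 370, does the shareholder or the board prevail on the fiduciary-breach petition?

board

— Issue I —
Stage I.1 (shareholder, the preponderance of the evidence, weight exceeds 48): (a) net 86−37=49 > 48 — meets; (b) 53 > 48 — meets.
  Stage I.1 is satisfied; the onus moves to the board.
Stage I.2 (board, the preponderance of the evidence, weight exceeds 48): (c) net 76−16=60 > 48 — meets.
  Stage I.2 carried; the burden shifts to the shareholder.
Stage I.3 (shareholder, the preponderance of the evidence, weight exceeds 48): (d) net 42−5=37 ≤ 48 — fails; (e) net 58−7=51 > 48 — meets.
  Stage I.3 not carried; the shareholder fails its burden.
The board prevails on this issue.
— Issue II —
Stage II.1 — burden on shareholder; standard: a more-likely-than-not showing (weight is at least 54).
    (f): 85 − 38 = 47 < 54 [not met]
    (g): 82 − 32 = 50 < 54 [not met]
  The shareholder does not carry Stage II.1.
The board prevails on this issue.
— Issue III —
Stage III.1 (shareholder, the preponderance of the evidence, weight is at least 52): (k) net 92−47=45 < 52 — fails; (l) net 99−40=59 ≥ 52 — meets.
  The shareholder does not carry Stage III.1.
So the board prevails on this issue.
Per-issue: Issue I → board; Issue II → board; Issue III → board. The shareholder must prevail on at least one issue; overall, the board prevails.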